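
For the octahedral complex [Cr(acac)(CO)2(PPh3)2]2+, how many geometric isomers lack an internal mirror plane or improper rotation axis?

Each acac is bidentate and must span two cis positions.
Working through the distinct placements yields 3 geometric isomers: CO trans, PPh3 cis; CO cis, PPh3 cis (chiral); CO cis, PPh3 trans.
One of these lacks any improper symmetry element and so occurs as an enantiomeric pair, giving 3 + 1 = 4 stereoisomers in total.

1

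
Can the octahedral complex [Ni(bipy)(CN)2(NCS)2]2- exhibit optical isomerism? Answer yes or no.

The six octahedral sites form three mutually perpendicular trans pairs.
Each bipy is bidentate and must span two cis positions.
Working through the distinct placements yields 3 geometric isomers: CN trans, NCS cis; CN cis, NCS cis (chiral); CN cis, NCS trans.
One of these lacks any improper symmetry element and so occurs as an enantiomeric pair, giving 3 + 1 = 4 stereoisomers in total.

yes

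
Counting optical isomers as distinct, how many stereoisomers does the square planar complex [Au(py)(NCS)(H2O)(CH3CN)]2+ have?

A square has two trans pairs of vertices; adjacent vertices are cis.
The distinct arrangements are (3 in all): (CH3CN/NCS trans, H2O/py trans); (CH3CN/py trans, H2O/NCS trans); (CH3CN/H2O trans, NCS/py trans).
Each arrangement has an internal mirror plane or centre of symmetry, so none is chiral.

3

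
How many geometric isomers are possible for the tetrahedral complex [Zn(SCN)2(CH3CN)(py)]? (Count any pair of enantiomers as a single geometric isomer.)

Only one geometric arrangement is possible.

1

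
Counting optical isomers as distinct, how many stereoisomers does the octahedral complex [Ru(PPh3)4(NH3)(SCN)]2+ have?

Working through the distinct placements yields 2 geometric isomers: NH3 and SCN mutually cis; NH3 and SCN mutually trans.
Each arrangement has an internal mirror plane or centre of symmetry, so none is chiral.

2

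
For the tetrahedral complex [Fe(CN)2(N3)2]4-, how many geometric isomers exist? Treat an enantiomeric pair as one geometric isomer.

1

In a tetrahedral complex all four positions are equivalent and every pair of ligands is adjacent — there is no cis/trans distinction.
Only one geometric arrangement is possible.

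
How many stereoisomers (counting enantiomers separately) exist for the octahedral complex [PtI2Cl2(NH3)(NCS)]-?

8

An octahedron has six vertices in three trans pairs; every non-trans pair is cis.
Systematic placement gives 6 geometric isomers: I trans, Cl trans; I cis, Cl trans; I cis, Cl cis (3 arrangements, 2 chiral); I trans, Cl cis.
Of these, 2 lack any improper symmetry element and so occur as enantiomeric pairs, giving 6 + 2 = 8 stereoisomers in total.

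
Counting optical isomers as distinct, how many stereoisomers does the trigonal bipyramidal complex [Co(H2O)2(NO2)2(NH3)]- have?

A trigonal bipyramid has two axial and three equatorial sites, which are chemically inequivalent.
Placing the ligands in turn and identifying arrangements related by rotation or reflection leaves 5 distinct geometric isomers.
One of these lacks any improper symmetry element and so occurs as an enantiomeric pair, giving 5 + 1 = 6 stereoisomers in total.

6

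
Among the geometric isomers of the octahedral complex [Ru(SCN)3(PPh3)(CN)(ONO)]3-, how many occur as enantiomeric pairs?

1

In an octahedral complex each vertex has one trans partner and four cis neighbours.
Working through the distinct placements yields 4 geometric isomers: SCN mer (3 arrangements); SCN fac (chiral).
One of these lacks any improper symmetry element and so occurs as an enantiomeric pair, giving 4 + 1 = 5 stereoisomers in total.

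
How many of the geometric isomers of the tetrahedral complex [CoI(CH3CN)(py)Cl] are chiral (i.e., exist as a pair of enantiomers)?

Only one geometric arrangement is possible; it has no improper symmetry element, so it exists as a pair of enantiomers (2 stereoisomers).

1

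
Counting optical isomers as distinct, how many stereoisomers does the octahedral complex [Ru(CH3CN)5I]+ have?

1

An octahedron has six vertices in three trans pairs; every non-trans pair is cis.
Only one geometric arrangement is possible.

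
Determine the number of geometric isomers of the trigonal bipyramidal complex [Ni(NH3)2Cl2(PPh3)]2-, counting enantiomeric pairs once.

A trigonal bipyramid has two axial and three equatorial sites, which are chemically inequivalent.
Systematic enumeration (placing each ligand type in turn and discarding arrangements equivalent by rotation or reflection) gives 5 geometric isomers.

5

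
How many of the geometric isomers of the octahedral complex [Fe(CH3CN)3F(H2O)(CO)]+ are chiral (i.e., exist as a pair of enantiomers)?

In an octahedral complex each vertex has one trans partner and four cis neighbours.
Working through the distinct placements yields 4 geometric isomers: CH3CN mer (3 arrangements); CH3CN fac (chiral).
One of these lacks any improper symmetry element and so occurs as an enantiomeric pair, giving 4 + 1 = 5 stereoisomers in total.

1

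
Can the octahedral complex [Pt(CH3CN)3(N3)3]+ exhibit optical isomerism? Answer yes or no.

no

The six octahedral sites form three mutually perpendicular trans pairs.
Systematic placement gives 2 geometric isomers: CH3CN mer; CH3CN fac.
Each arrangement has an internal mirror plane or centre of symmetry, so none is chiral.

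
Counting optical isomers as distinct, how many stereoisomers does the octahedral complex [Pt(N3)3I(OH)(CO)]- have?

The distinct arrangements are (4 in all): N3 mer (3 arrangements); N3 fac (chiral).
One of these lacks any improper symmetry element and so occurs as an enantiomeric pair, giving 4 + 1 = 5 stereoisomers in total.

5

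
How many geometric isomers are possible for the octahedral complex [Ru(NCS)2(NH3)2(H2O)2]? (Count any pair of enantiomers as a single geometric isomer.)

5

The six octahedral sites form three mutually perpendicular trans pairs.
The distinct arrangements are (5 in all): NCS trans, NH3 trans, H2O trans; NCS cis, NH3 cis, H2O trans; NCS cis, NH3 trans, H2O cis; NCS cis, NH3 cis, H2O cis (chiral); NCS trans, NH3 cis, H2O cis.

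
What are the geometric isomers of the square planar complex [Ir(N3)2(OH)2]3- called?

A square has two trans pairs of vertices; adjacent vertices are cis.
The distinct arrangements are (2 in all): N3 cis; N3 trans.

cis and trans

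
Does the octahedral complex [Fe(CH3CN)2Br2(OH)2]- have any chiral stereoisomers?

The six octahedral sites form three mutually perpendicular trans pairs.
Systematic placement gives 5 geometric isomers: CH3CN trans, Br trans, OH trans; CH3CN cis, Br trans, OH cis; CH3CN cis, Br cis, OH trans; CH3CN cis, Br cis, OH cis (chiral); CH3CN trans, Br cis, OH cis.
One of these lacks any improper symmetry element and so occurs as an enantiomeric pair, giving 5 + 1 = 6 stereoisomers in total.

yes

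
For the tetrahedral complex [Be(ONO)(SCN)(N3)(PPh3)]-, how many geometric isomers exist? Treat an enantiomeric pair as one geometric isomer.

1

In a tetrahedral complex all four positions are equivalent and every pair of ligands is adjacent — there is no cis/trans distinction.
Only one geometric arrangement is possible; it has no improper symmetry element, so it exists as a pair of enantiomers (2 stereoisomers).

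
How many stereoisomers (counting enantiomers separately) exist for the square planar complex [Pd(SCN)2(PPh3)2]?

2

The distinct arrangements are (2 in all): SCN cis; SCN trans.
Each arrangement has an internal mirror plane or centre of symmetry, so none is chiral.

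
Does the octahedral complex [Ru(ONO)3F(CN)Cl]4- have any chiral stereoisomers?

The six octahedral sites form three mutually perpendicular trans pairs.
Systematic placement gives 4 geometric isomers: ONO mer (3 arrangements); ONO fac (chiral).
One of these lacks any improper symmetry element and so occurs as an enantiomeric pair, giving 4 + 1 = 5 stereoisomers in total.

yes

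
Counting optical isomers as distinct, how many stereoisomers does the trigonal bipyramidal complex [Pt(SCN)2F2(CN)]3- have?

6

In a trigonal bipyramid the two axial positions differ from the three equatorial ones.
Placing the ligands in turn and identifying arrangements related by rotation or reflection leaves 5 distinct geometric isomers.
One of these lacks any improper symmetry element and so occurs as an enantiomeric pair, giving 5 + 1 = 6 stereoisomers in total.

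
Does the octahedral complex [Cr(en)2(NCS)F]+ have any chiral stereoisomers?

yes

The six octahedral sites form three mutually perpendicular trans pairs.
Each en is bidentate and must span two cis positions.
There are 2 geometric isomers: NCS and F mutually trans; NCS and F mutually cis (chiral).
One of these lacks any improper symmetry element and so occurs as an enantiomeric pair, giving 2 + 1 = 3 stereoisomers in total.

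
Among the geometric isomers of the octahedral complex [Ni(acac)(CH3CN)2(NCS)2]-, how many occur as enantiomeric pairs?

An octahedron has six vertices in three trans pairs; every non-trans pair is cis.
Each acac is bidentate and must span two cis positions.
There are 3 geometric isomers: CH3CN trans, NCS cis; CH3CN cis, NCS cis (chiral); CH3CN cis, NCS trans.
One of these lacks any improper symmetry element and so occurs as an enantiomeric pair, giving 3 + 1 = 4 stereoisomers in total.

1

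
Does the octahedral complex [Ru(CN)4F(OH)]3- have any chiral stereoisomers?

Working through the distinct placements yields 2 geometric isomers: F and OH mutually trans; F and OH mutually cis.
Each arrangement has an internal mirror plane or centre of symmetry, so none is chiral.

no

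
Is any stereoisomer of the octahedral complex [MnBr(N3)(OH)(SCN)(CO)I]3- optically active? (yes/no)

yes

The six octahedral sites form three mutually perpendicular trans pairs.
Systematic enumeration (placing each ligand type in turn and discarding arrangements equivalent by rotation or reflection) gives 15 geometric isomers.
Of these, 15 lack any improper symmetry element and so occur as enantiomeric pairs, giving 15 + 15 = 30 stereoisomers in total.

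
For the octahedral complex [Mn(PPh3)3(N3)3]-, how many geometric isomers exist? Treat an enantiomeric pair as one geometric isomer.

2

There are 2 geometric isomers: PPh3 mer; PPh3 fac.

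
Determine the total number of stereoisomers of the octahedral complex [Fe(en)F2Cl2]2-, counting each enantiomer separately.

The six octahedral sites form three mutually perpendicular trans pairs.
Each en is bidentate and must span two cis positions.
The distinct arrangements are (3 in all): F cis, Cl trans; F cis, Cl cis (chiral); F trans, Cl cis.
One of these lacks any improper symmetry element and so occurs as an enantiomeric pair, giving 3 + 1 = 4 stereoisomers in total.

4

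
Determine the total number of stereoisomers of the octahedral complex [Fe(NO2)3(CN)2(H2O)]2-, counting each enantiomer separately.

An octahedron has six vertices in three trans pairs; every non-trans pair is cis.
Working through the distinct placements yields 3 geometric isomers: NO2 mer, CN trans; NO2 mer, CN cis; NO2 fac, CN cis.
Each arrangement has an internal mirror plane or centre of symmetry, so none is chiral.

3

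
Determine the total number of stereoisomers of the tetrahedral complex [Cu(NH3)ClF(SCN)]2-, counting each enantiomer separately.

2

In a tetrahedral complex all four positions are equivalent and every pair of ligands is adjacent — there is no cis/trans distinction.
Only one geometric arrangement is possible; it has no improper symmetry element, so it exists as a pair of enantiomers (2 stereoisomers).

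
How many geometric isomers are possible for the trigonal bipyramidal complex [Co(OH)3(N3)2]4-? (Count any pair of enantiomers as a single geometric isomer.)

3

In a trigonal bipyramid the two axial positions differ from the three equatorial ones.
Working through the distinct placements yields 3 geometric isomers: N3 both axial; N3 one axial, one equatorial; N3 both equatorial.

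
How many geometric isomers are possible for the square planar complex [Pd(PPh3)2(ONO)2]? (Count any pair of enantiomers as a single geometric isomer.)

2

A square has two trans pairs of vertices; adjacent vertices are cis.
Systematic placement gives 2 geometric isomers: PPh3 cis; PPh3 trans.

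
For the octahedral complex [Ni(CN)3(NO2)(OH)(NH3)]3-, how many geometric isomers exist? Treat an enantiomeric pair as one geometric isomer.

4

In an octahedral complex each vertex has one trans partner and four cis neighbours.
There are 4 geometric isomers: CN mer (3 arrangements); CN fac (chiral).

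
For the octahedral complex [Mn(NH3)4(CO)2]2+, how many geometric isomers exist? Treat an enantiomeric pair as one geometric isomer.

2

The six octahedral sites form three mutually perpendicular trans pairs.
Working through the distinct placements yields 2 geometric isomers: CO trans; CO cis.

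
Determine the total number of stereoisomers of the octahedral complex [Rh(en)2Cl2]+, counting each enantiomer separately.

3

The six octahedral sites form three mutually perpendicular trans pairs.
Each en is bidentate and must span two cis positions.
Systematic placement gives 2 geometric isomers: Cl trans; Cl cis (chiral).
One of these lacks any improper symmetry element and so occurs as an enantiomeric pair, giving 2 + 1 = 3 stereoisomers in total.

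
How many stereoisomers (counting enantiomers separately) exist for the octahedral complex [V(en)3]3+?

2

In an octahedral complex each vertex has one trans partner and four cis neighbours.
Each en is bidentate and must span two cis positions.
Only one geometric arrangement is possible; it has no improper symmetry element, so it exists as a pair of enantiomers (2 stereoisomers).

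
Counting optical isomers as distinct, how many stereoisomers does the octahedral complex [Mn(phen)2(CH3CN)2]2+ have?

3

An octahedron has six vertices in three trans pairs; every non-trans pair is cis.
Each phen is bidentate and must span two cis positions.
The distinct arrangements are (2 in all): CH3CN trans; CH3CN cis (chiral).
One of these lacks any improper symmetry element and so occurs as an enantiomeric pair, giving 2 + 1 = 3 stereoisomers in total.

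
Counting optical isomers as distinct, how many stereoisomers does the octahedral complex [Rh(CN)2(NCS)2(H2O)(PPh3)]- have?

In an octahedral complex each vertex has one trans partner and four cis neighbours.
There are 6 geometric isomers: CN trans, NCS cis; CN trans, NCS trans; CN cis, NCS cis (3 arrangements, 2 chiral); CN cis, NCS trans.
Of these, 2 lack any improper symmetry element and so occur as enantiomeric pairs, giving 6 + 2 = 8 stereoisomers in total.

8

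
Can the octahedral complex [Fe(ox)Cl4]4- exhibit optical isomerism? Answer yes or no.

In an octahedral complex each vertex has one trans partner and four cis neighbours.
Each ox is bidentate and must span two cis positions.
Only one geometric arrangement is possible.

no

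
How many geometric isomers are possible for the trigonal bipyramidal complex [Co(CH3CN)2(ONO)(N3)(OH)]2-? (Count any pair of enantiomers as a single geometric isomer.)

In a trigonal bipyramid the two axial positions differ from the three equatorial ones.
Systematic enumeration (placing each ligand type in turn and discarding arrangements equivalent by rotation or reflection) gives 7 geometric isomers.

7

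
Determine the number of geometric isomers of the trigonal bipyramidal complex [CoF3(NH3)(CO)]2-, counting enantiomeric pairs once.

A trigonal bipyramid has two axial and three equatorial sites, which are chemically inequivalent.
Working through the distinct placements yields 4 geometric isomers: NH3 equatorial, CO axial; NH3 axial, CO axial; NH3 equatorial, CO equatorial; NH3 axial, CO equatorial.

4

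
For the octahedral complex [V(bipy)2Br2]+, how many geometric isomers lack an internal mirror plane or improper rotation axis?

The six octahedral sites form three mutually perpendicular trans pairs.
Each bipy is bidentate and must span two cis positions.
There are 2 geometric isomers: Br trans; Br cis (chiral).
One of these lacks any improper symmetry element and so occurs as an enantiomeric pair, giving 2 + 1 = 3 stereoisomers in total.

1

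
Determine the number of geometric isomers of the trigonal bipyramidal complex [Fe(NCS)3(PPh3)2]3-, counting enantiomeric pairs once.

3

In a trigonal bipyramid the two axial positions differ from the three equatorial ones.
Working through the distinct placements yields 3 geometric isomers: PPh3 both equatorial; PPh3 one axial, one equatorial; PPh3 both axial.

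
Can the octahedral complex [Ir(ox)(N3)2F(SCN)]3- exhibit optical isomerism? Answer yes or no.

yes

An octahedron has six vertices in three trans pairs; every non-trans pair is cis.
Each ox is bidentate and must span two cis positions.
There are 4 geometric isomers: N3 cis (3 arrangements, 2 chiral); N3 trans.
Of these, 2 lack any improper symmetry element and so occur as enantiomeric pairs, giving 4 + 2 = 6 stereoisomers in total.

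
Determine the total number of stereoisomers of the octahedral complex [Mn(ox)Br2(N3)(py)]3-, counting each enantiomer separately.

The six octahedral sites form three mutually perpendicular trans pairs.
Each ox is bidentate and must span two cis positions.
Systematic placement gives 4 geometric isomers: Br trans; Br cis (3 arrangements, 2 chiral).
Of these, 2 lack any improper symmetry element and so occur as enantiomeric pairs, giving 4 + 2 = 6 stereoisomers in total.

6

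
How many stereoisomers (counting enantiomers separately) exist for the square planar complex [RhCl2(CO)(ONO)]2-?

Working through the distinct placements yields 2 geometric isomers: Cl cis; Cl trans.
Each arrangement has an internal mirror plane or centre of symmetry, so none is chiral.

2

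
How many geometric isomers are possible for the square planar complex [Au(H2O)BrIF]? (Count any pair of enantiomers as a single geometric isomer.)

3

A square has two trans pairs of vertices; adjacent vertices are cis.
The distinct arrangements are (3 in all): (Br/H2O trans, F/I trans); (Br/I trans, F/H2O trans); (Br/F trans, H2O/I trans).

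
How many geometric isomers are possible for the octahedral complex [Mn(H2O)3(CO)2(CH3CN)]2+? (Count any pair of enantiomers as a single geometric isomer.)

3

The distinct arrangements are (3 in all): H2O mer, CO cis; H2O mer, CO trans; H2O fac, CO cis.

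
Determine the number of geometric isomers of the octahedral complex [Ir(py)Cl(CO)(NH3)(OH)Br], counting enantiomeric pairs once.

15

Systematic enumeration (placing each ligand type in turn and discarding arrangements equivalent by rotation or reflection) gives 15 geometric isomers.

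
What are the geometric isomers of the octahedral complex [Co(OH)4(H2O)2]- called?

The six octahedral sites form three mutually perpendicular trans pairs.
Systematic placement gives 2 geometric isomers: H2O trans; H2O cis.

cis and trans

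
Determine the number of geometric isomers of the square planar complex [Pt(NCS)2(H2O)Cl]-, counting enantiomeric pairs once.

In a square planar complex each vertex has one trans partner and two cis neighbours.
The distinct arrangements are (2 in all): NCS cis; NCS trans.

2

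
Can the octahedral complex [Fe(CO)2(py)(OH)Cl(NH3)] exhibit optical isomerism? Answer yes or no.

yes

An octahedron has six vertices in three trans pairs; every non-trans pair is cis.
Placing the ligands in turn and identifying arrangements related by rotation or reflection leaves 9 distinct geometric isomers.
Of these, 6 lack any improper symmetry element and so occur as enantiomeric pairs, giving 9 + 6 = 15 stereoisomers in total.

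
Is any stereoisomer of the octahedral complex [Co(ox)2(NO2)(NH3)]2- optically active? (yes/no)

Each ox is bidentate and must span two cis positions.
Systematic placement gives 2 geometric isomers: NO2 and NH3 mutually trans; NO2 and NH3 mutually cis (chiral).
One of these lacks any improper symmetry element and so occurs as an enantiomeric pair, giving 2 + 1 = 3 stereoisomers in total.

yes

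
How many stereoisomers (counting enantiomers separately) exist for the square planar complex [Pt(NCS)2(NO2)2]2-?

A square has two trans pairs of vertices; adjacent vertices are cis.
The distinct arrangements are (2 in all): NCS cis; NCS trans.
Each arrangement has an internal mirror plane or centre of symmetry, so none is chiral.

2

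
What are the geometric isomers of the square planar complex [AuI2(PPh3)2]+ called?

In a square planar complex each vertex has one trans partner and two cis neighbours.
The distinct arrangements are (2 in all): I cis; I trans.

cis and trans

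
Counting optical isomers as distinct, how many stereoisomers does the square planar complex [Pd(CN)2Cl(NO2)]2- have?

A square has two trans pairs of vertices; adjacent vertices are cis.
There are 2 geometric isomers: CN cis; CN trans.
Each arrangement has an internal mirror plane or centre of symmetry, so none is chiral.

2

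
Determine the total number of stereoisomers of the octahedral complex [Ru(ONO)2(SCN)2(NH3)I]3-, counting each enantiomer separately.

8

The six octahedral sites form three mutually perpendicular trans pairs.
The distinct arrangements are (6 in all): ONO trans, SCN trans; ONO cis, SCN cis (3 arrangements, 2 chiral); ONO cis, SCN trans; ONO trans, SCN cis.
Of these, 2 lack any improper symmetry element and so occur as enantiomeric pairs, giving 6 + 2 = 8 stereoisomers in total.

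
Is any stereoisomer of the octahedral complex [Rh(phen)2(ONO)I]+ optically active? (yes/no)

Each phen is bidentate and must span two cis positions.
There are 2 geometric isomers: ONO and I mutually trans; ONO and I mutually cis (chiral).
One of these lacks any improper symmetry element and so occurs as an enantiomeric pair, giving 2 + 1 = 3 stereoisomers in total.

yes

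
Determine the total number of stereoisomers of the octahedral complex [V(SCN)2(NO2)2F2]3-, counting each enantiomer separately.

6

There are 5 geometric isomers: SCN trans, NO2 trans, F trans; SCN cis, NO2 cis, F trans; SCN trans, NO2 cis, F cis; SCN cis, NO2 cis, F cis (chiral); SCN cis, NO2 trans, F cis.
One of these lacks any improper symmetry element and so occurs as an enantiomeric pair, giving 5 + 1 = 6 stereoisomers in total.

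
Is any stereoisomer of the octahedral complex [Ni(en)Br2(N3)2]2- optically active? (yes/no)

yes

The six octahedral sites form three mutually perpendicular trans pairs.
Each en is bidentate and must span two cis positions.
Systematic placement gives 3 geometric isomers: Br trans, N3 cis; Br cis, N3 cis (chiral); Br cis, N3 trans.
One of these lacks any improper symmetry element and so occurs as an enantiomeric pair, giving 3 + 1 = 4 stereoisomers in total.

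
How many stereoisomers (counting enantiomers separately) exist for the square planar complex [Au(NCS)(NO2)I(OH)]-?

3

There are 3 geometric isomers: (I/NO2 trans, NCS/OH trans); (I/OH trans, NCS/NO2 trans); (I/NCS trans, NO2/OH trans).
Each arrangement has an internal mirror plane or centre of symmetry, so none is chiral.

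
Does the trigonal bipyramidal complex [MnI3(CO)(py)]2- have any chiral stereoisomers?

no

A trigonal bipyramid has two axial and three equatorial sites, which are chemically inequivalent.
There are 4 geometric isomers: CO axial, py equatorial; CO axial, py axial; CO equatorial, py equatorial; CO equatorial, py axial.
Each arrangement has an internal mirror plane or centre of symmetry, so none is chiral.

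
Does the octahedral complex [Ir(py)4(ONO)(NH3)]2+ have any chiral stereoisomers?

no

In an octahedral complex each vertex has one trans partner and four cis neighbours.
Systematic placement gives 2 geometric isomers: ONO and NH3 mutually trans; ONO and NH3 mutually cis.
Each arrangement has an internal mirror plane or centre of symmetry, so none is chiral.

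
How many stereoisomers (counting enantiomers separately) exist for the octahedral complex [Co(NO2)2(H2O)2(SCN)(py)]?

The six octahedral sites form three mutually perpendicular trans pairs.
Systematic placement gives 6 geometric isomers: NO2 trans, H2O trans; NO2 cis, H2O trans; NO2 cis, H2O cis (3 arrangements, 2 chiral); NO2 trans, H2O cis.
Of these, 2 lack any improper symmetry element and so occur as enantiomeric pairs, giving 6 + 2 = 8 stereoisomers in total.

8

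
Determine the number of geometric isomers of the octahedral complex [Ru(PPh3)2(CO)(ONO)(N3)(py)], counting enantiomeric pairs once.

9

An octahedron has six vertices in three trans pairs; every non-trans pair is cis.
Systematic enumeration (placing each ligand type in turn and discarding arrangements equivalent by rotation or reflection) gives 9 geometric isomers.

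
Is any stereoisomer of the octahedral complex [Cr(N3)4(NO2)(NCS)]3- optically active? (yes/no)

There are 2 geometric isomers: NO2 and NCS mutually trans; NO2 and NCS mutually cis.
Each arrangement has an internal mirror plane or centre of symmetry, so none is chiral.

no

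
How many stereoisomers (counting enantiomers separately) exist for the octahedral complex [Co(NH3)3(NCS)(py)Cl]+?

5

The distinct arrangements are (4 in all): NH3 mer (3 arrangements); NH3 fac (chiral).
One of these lacks any improper symmetry element and so occurs as an enantiomeric pair, giving 4 + 1 = 5 stereoisomers in total.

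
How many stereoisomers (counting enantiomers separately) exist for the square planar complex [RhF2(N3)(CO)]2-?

2

In a square planar complex each vertex has one trans partner and two cis neighbours.
Working through the distinct placements yields 2 geometric isomers: F cis; F trans.
Each arrangement has an internal mirror plane or centre of symmetry, so none is chiral.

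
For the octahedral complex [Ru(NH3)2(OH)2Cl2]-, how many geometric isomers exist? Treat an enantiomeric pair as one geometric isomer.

5

In an octahedral complex each vertex has one trans partner and four cis neighbours.
There are 5 geometric isomers: NH3 trans, OH trans, Cl trans; NH3 cis, OH cis, Cl trans; NH3 cis, OH trans, Cl cis; NH3 cis, OH cis, Cl cis (chiral); NH3 trans, OH cis, Cl cis.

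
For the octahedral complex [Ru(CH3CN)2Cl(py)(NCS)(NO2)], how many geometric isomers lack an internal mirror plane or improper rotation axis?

The six octahedral sites form three mutually perpendicular trans pairs.
Systematic enumeration (placing each ligand type in turn and discarding arrangements equivalent by rotation or reflection) gives 9 geometric isomers.
Of these, 6 lack any improper symmetry element and so occur as enantiomeric pairs, giving 9 + 6 = 15 stereoisomers in total.

6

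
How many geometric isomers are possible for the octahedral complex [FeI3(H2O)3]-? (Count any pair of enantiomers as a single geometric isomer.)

The six octahedral sites form three mutually perpendicular trans pairs.
The distinct arrangements are (2 in all): I mer; I fac.

2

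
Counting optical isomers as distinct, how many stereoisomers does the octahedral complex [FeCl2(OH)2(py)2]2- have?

Working through the distinct placements yields 5 geometric isomers: Cl trans, OH trans, py trans; Cl trans, OH cis, py cis; Cl cis, OH cis, py trans; Cl cis, OH cis, py cis (chiral); Cl cis, OH trans, py cis.
One of these lacks any improper symmetry element and so occurs as an enantiomeric pair, giving 5 + 1 = 6 stereoisomers in total.

6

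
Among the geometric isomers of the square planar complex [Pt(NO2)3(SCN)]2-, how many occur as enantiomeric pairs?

0

In a square planar complex each vertex has one trans partner and two cis neighbours.
Only one geometric arrangement is possible.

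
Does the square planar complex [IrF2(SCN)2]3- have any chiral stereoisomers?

no

A square has two trans pairs of vertices; adjacent vertices are cis.
Working through the distinct placements yields 2 geometric isomers: F cis; F trans.
Each arrangement has an internal mirror plane or centre of symmetry, so none is chiral.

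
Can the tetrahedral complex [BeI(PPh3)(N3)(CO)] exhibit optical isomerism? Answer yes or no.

yes

All four vertices of a tetrahedron are equivalent and mutually adjacent, so cis/trans isomerism cannot arise.
Only one geometric arrangement is possible; it has no improper symmetry element, so it exists as a pair of enantiomers (2 stereoisomers).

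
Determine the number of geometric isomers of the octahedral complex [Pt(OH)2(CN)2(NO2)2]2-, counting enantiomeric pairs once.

In an octahedral complex each vertex has one trans partner and four cis neighbours.
Systematic placement gives 5 geometric isomers: OH trans, CN trans, NO2 trans; OH cis, CN trans, NO2 cis; OH trans, CN cis, NO2 cis; OH cis, CN cis, NO2 cis (chiral); OH cis, CN cis, NO2 trans.

5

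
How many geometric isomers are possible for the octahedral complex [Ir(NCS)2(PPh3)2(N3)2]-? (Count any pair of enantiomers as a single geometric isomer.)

5

An octahedron has six vertices in three trans pairs; every non-trans pair is cis.
There are 5 geometric isomers: NCS trans, PPh3 trans, N3 trans; NCS cis, PPh3 cis, N3 trans; NCS cis, PPh3 trans, N3 cis; NCS cis, PPh3 cis, N3 cis (chiral); NCS trans, PPh3 cis, N3 cis.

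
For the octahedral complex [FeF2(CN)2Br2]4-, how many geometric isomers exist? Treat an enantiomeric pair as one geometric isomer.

5

An octahedron has six vertices in three trans pairs; every non-trans pair is cis.
There are 5 geometric isomers: F trans, CN trans, Br trans; F cis, CN cis, Br trans; F trans, CN cis, Br cis; F cis, CN cis, Br cis (chiral); F cis, CN trans, Br cis.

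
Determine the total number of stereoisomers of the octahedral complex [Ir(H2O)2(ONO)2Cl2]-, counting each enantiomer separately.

6

An octahedron has six vertices in three trans pairs; every non-trans pair is cis.
Systematic placement gives 5 geometric isomers: H2O trans, ONO trans, Cl trans; H2O cis, ONO cis, Cl trans; H2O cis, ONO trans, Cl cis; H2O cis, ONO cis, Cl cis (chiral); H2O trans, ONO cis, Cl cis.
One of these lacks any improper symmetry element and so occurs as an enantiomeric pair, giving 5 + 1 = 6 stereoisomers in total.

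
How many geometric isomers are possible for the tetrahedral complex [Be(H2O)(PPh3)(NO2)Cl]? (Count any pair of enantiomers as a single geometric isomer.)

1

Only one geometric arrangement is possible; it has no improper symmetry element, so it exists as a pair of enantiomers (2 stereoisomers).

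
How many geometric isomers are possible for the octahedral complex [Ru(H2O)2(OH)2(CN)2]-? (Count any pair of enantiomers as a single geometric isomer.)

5

An octahedron has six vertices in three trans pairs; every non-trans pair is cis.
There are 5 geometric isomers: H2O trans, OH trans, CN trans; H2O cis, OH cis, CN trans; H2O cis, OH trans, CN cis; H2O cis, OH cis, CN cis (chiral); H2O trans, OH cis, CN cis.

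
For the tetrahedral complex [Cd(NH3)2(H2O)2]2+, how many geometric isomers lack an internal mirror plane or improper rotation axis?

Only one geometric arrangement is possible.

0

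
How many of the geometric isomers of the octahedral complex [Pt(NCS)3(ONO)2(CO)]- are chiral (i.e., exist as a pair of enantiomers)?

The six octahedral sites form three mutually perpendicular trans pairs.
Working through the distinct placements yields 3 geometric isomers: NCS mer, ONO trans; NCS fac, ONO cis; NCS mer, ONO cis.
Each arrangement has an internal mirror plane or centre of symmetry, so none is chiral.

0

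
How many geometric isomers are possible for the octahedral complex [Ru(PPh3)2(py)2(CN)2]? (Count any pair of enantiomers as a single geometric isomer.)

5

Working through the distinct placements yields 5 geometric isomers: PPh3 trans, py trans, CN trans; PPh3 cis, py cis, CN trans; PPh3 cis, py trans, CN cis; PPh3 cis, py cis, CN cis (chiral); PPh3 trans, py cis, CN cis.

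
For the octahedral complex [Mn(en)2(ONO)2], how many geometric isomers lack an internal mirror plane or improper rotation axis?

1

An octahedron has six vertices in three trans pairs; every non-trans pair is cis.
Each en is bidentate and must span two cis positions.
The distinct arrangements are (2 in all): ONO trans; ONO cis (chiral).
One of these lacks any improper symmetry element and so occurs as an enantiomeric pair, giving 2 + 1 = 3 stereoisomers in total.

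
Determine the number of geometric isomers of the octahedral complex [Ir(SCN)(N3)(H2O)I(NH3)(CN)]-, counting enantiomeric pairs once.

15

The six octahedral sites form three mutually perpendicular trans pairs.
Placing the ligands in turn and identifying arrangements related by rotation or reflection leaves 15 distinct geometric isomers.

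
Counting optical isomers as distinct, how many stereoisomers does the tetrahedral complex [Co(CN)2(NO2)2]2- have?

All four vertices of a tetrahedron are equivalent and mutually adjacent, so cis/trans isomerism cannot arise.
Only one geometric arrangement is possible.

1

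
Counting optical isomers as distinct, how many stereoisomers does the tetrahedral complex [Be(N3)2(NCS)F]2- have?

In a tetrahedral complex all four positions are equivalent and every pair of ligands is adjacent — there is no cis/trans distinction.
Only one geometric arrangement is possible.

1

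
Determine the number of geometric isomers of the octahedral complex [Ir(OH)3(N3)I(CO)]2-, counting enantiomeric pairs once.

An octahedron has six vertices in three trans pairs; every non-trans pair is cis.
Systematic placement gives 4 geometric isomers: OH mer (3 arrangements); OH fac (chiral).

4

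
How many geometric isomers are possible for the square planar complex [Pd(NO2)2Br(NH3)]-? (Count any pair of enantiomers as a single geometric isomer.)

In a square planar complex each vertex has one trans partner and two cis neighbours.
The distinct arrangements are (2 in all): NO2 cis; NO2 trans.

2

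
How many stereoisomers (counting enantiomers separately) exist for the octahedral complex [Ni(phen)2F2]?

The six octahedral sites form three mutually perpendicular trans pairs.
Each phen is bidentate and must span two cis positions.
There are 2 geometric isomers: F trans; F cis (chiral).
One of these lacks any improper symmetry element and so occurs as an enantiomeric pair, giving 2 + 1 = 3 stereoisomers in total.

3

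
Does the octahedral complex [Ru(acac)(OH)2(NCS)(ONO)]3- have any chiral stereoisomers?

The six octahedral sites form three mutually perpendicular trans pairs.
Each acac is bidentate and must span two cis positions.
Working through the distinct placements yields 4 geometric isomers: OH cis (3 arrangements, 2 chiral); OH trans.
Of these, 2 lack any improper symmetry element and so occur as enantiomeric pairs, giving 4 + 2 = 6 stereoisomers in total.

yes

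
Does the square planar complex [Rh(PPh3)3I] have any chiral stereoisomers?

no

Only one geometric arrangement is possible.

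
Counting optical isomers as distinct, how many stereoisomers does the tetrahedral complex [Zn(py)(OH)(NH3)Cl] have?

2

Only one geometric arrangement is possible; it has no improper symmetry element, so it exists as a pair of enantiomers (2 stereoisomers).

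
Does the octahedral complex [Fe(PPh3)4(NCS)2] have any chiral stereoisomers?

no

There are 2 geometric isomers: NCS trans; NCS cis.
Each arrangement has an internal mirror plane or centre of symmetry, so none is chiral.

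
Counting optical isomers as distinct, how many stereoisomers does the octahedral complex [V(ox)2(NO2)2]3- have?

Each ox is bidentate and must span two cis positions.
The distinct arrangements are (2 in all): NO2 trans; NO2 cis (chiral).
One of these lacks any improper symmetry element and so occurs as an enantiomeric pair, giving 2 + 1 = 3 stereoisomers in total.

3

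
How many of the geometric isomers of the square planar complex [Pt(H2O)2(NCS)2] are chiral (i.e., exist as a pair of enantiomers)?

A square has two trans pairs of vertices; adjacent vertices are cis.
Working through the distinct placements yields 2 geometric isomers: H2O cis; H2O trans.
Each arrangement has an internal mirror plane or centre of symmetry, so none is chiral.

0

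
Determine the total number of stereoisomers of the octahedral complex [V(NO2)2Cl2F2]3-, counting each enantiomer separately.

6

In an octahedral complex each vertex has one trans partner and four cis neighbours.
Working through the distinct placements yields 5 geometric isomers: NO2 trans, Cl trans, F trans; NO2 cis, Cl trans, F cis; NO2 trans, Cl cis, F cis; NO2 cis, Cl cis, F cis (chiral); NO2 cis, Cl cis, F trans.
One of these lacks any improper symmetry element and so occurs as an enantiomeric pair, giving 5 + 1 = 6 stereoisomers in total.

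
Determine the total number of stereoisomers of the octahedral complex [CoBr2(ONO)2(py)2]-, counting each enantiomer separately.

The distinct arrangements are (5 in all): Br trans, ONO trans, py trans; Br trans, ONO cis, py cis; Br cis, ONO cis, py trans; Br cis, ONO cis, py cis (chiral); Br cis, ONO trans, py cis.
One of these lacks any improper symmetry element and so occurs as an enantiomeric pair, giving 5 + 1 = 6 stereoisomers in total.

6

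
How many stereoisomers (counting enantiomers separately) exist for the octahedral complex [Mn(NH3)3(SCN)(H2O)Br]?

The six octahedral sites form three mutually perpendicular trans pairs.
There are 4 geometric isomers: NH3 mer (3 arrangements); NH3 fac (chiral).
One of these lacks any improper symmetry element and so occurs as an enantiomeric pair, giving 4 + 1 = 5 stereoisomers in total.

5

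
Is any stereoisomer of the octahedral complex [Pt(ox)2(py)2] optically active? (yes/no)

In an octahedral complex each vertex has one trans partner and four cis neighbours.
Each ox is bidentate and must span two cis positions.
There are 2 geometric isomers: py trans; py cis (chiral).
One of these lacks any improper symmetry element and so occurs as an enantiomeric pair, giving 2 + 1 = 3 stereoisomers in total.

yes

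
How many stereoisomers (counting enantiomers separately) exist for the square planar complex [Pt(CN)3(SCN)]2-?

Only one geometric arrangement is possible.

1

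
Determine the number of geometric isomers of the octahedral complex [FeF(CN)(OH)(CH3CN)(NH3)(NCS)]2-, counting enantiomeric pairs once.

15

In an octahedral complex each vertex has one trans partner and four cis neighbours.
Systematic enumeration (placing each ligand type in turn and discarding arrangements equivalent by rotation or reflection) gives 15 geometric isomers.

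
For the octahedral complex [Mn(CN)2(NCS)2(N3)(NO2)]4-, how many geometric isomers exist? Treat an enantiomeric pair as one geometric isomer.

The six octahedral sites form three mutually perpendicular trans pairs.
There are 6 geometric isomers: CN trans, NCS cis; CN trans, NCS trans; CN cis, NCS cis (3 arrangements, 2 chiral); CN cis, NCS trans.

6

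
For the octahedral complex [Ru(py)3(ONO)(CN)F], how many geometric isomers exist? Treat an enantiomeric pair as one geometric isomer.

An octahedron has six vertices in three trans pairs; every non-trans pair is cis.
Working through the distinct placements yields 4 geometric isomers: py mer (3 arrangements); py fac (chiral).

4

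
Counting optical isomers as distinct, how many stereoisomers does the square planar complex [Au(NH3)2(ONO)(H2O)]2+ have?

A square has two trans pairs of vertices; adjacent vertices are cis.
There are 2 geometric isomers: NH3 cis; NH3 trans.
Each arrangement has an internal mirror plane or centre of symmetry, so none is chiral.

2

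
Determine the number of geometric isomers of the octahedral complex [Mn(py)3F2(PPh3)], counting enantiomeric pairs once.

The six octahedral sites form three mutually perpendicular trans pairs.
There are 3 geometric isomers: py mer, F trans; py mer, F cis; py fac, F cis.

3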